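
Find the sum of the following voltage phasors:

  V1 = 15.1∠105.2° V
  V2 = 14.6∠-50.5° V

Step 1 — Convert each phasor to rectangular form:
  V1 = 15.1·(cos(105.2°) + j·sin(105.2°)) = -3.959 + j14.57 V
  V2 = 14.6·(cos(-50.5°) + j·sin(-50.5°)) = 9.287 - j11.27 V
Step 2 — Sum components: V_total = 5.328 + j3.306 V.
Step 3 — Convert to polar: |V_total| = 6.27 V, ∠V_total = 31.8°.

V_total = 6.27∠31.8° V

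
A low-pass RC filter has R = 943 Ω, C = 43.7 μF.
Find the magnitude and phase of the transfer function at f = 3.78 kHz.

Step 1 — Angular frequency: ω = 2π·3780 = 2.375e+04 rad/s.
Step 2 — Transfer function: H(jω) = 1/(1 + jωRC).
Step 3 — Denominator: 1 + jωRC = 1 + j·2.375e+04·943·4.37e-05 = 1 + j978.7.
Step 4 — H = 1.044e-06 - j0.001022.
Step 5 — Magnitude: |H| = 0.001022 (-59.8 dB); phase: φ = -89.9°.

|H| = 0.001022 (-59.8 dB), φ = -89.9°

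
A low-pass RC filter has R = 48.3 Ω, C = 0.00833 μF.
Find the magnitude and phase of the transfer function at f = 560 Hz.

Step 1 — Angular frequency: ω = 2π·560 = 3519 rad/s.
Step 2 — Transfer function: H(jω) = 1/(1 + jωRC).
Step 3 — Denominator: 1 + jωRC = 1 + j·3519·48.3·8.33e-09 = 1 + j0.001416.
Step 4 — H = 1 - j0.001416.
Step 5 — Magnitude: |H| = 1 (-0.0 dB); phase: φ = -0.1°.

|H| = 1 (-0.0 dB), φ = -0.1°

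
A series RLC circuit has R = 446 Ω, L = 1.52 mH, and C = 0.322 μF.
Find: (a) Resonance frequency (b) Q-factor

Step 1 — Resonance condition Im(Z)=0 gives ω₀ = 1/√(LC).
Step 2 — ω₀ = 1/√(0.00152·3.22e-07) = 4.52e+04 rad/s.
Step 3 — f₀ = ω₀/(2π) = 7194 Hz.
Step 4 — Series Q: Q = ω₀L/R = 4.52e+04·0.00152/446 = 0.154.

(a) f₀ = 7194 Hz  (b) Q = 0.154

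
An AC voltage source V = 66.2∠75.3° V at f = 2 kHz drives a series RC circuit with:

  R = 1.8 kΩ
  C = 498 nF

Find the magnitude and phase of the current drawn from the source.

Step 1 — Angular frequency: ω = 2π·f = 2π·2000 = 1.257e+04 rad/s.
Step 2 — Component impedances:
  R: Z = R = 1800 Ω
  C: Z = 1/(jωC) = -j/(ω·C) = 0 - j159.8 Ω
Step 3 — Series combination: Z_total = R + C = 1800 - j159.8 Ω = 1807∠-5.1° Ω.
Step 4 — Source phasor: V = 66.2∠75.3° V = 16.8 + j64.03 V.
Step 5 — Ohm's law: I = V / Z_total = (16.8 + j64.03) / (1800 - j159.8) = 0.006126 + j0.03612 A.
Step 6 — Convert to polar: |I| = 0.03663 A, ∠I = 80.4°.

I = 0.03663∠80.4° A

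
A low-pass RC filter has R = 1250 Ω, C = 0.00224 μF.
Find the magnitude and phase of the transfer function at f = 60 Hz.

Step 1 — Angular frequency: ω = 2π·60 = 377 rad/s.
Step 2 — Transfer function: H(jω) = 1/(1 + jωRC).
Step 3 — Denominator: 1 + jωRC = 1 + j·377·1250·2.24e-09 = 1 + j0.001056.
Step 4 — H = 1 - j0.001056.
Step 5 — Magnitude: |H| = 1 (-0.0 dB); phase: φ = -0.1°.

|H| = 1 (-0.0 dB), φ = -0.1°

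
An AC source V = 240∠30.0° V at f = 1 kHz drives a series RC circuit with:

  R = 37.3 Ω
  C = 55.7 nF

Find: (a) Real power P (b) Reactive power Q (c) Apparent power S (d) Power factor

Step 1 — Angular frequency: ω = 2π·f = 2π·1000 = 6283 rad/s.
Step 2 — Component impedances:
  R: Z = R = 37.3 Ω
  C: Z = 1/(jωC) = -j/(ω·C) = 0 - j2857 Ω
Step 3 — Series combination: Z_total = R + C = 37.3 - j2857 Ω = 2858∠-89.3° Ω.
Step 4 — Source phasor: V = 240∠30.0° V = 207.8 + j120 V.
Step 5 — Current: I = V / Z = -0.04104 + j0.07328 A = 0.08399∠119.3° A.
Step 6 — Complex power: S = V·I* = 0.2631 - j20.16 VA.
Step 7 — Real power: P = Re(S) = 0.2631 W.
Step 8 — Reactive power: Q = Im(S) = -20.16 VAR.
Step 9 — Apparent power: |S| = 20.16 VA.
Step 10 — Power factor: PF = P/|S| = 0.01305 (leading).

(a) P = 0.2631 W  (b) Q = -20.16 VAR  (c) S = 20.16 VA  (d) PF = 0.01305 (leading)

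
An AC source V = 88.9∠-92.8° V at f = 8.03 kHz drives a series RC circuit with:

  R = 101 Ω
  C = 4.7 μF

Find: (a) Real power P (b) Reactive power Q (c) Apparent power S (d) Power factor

Step 1 — Angular frequency: ω = 2π·f = 2π·8030 = 5.045e+04 rad/s.
Step 2 — Component impedances:
  R: Z = R = 101 Ω
  C: Z = 1/(jωC) = -j/(ω·C) = 0 - j4.217 Ω
Step 3 — Series combination: Z_total = R + C = 101 - j4.217 Ω = 101.1∠-2.4° Ω.
Step 4 — Source phasor: V = 88.9∠-92.8° V = -4.343 - j88.79 V.
Step 5 — Current: I = V / Z = -0.00628 - j0.8794 A = 0.8794∠-90.4° A.
Step 6 — Complex power: S = V·I* = 78.11 - j3.261 VA.
Step 7 — Real power: P = Re(S) = 78.11 W.
Step 8 — Reactive power: Q = Im(S) = -3.261 VAR.
Step 9 — Apparent power: |S| = 78.18 VA.
Step 10 — Power factor: PF = P/|S| = 0.9991 (leading).

(a) P = 78.11 W  (b) Q = -3.261 VAR  (c) S = 78.18 VA  (d) PF = 0.9991 (leading)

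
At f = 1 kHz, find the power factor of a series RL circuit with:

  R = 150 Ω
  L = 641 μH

Step 1 — Angular frequency: ω = 2π·f = 2π·1000 = 6283 rad/s.
Step 2 — Component impedances:
  R: Z = R = 150 Ω
  L: Z = jωL = j·6283·0.000641 = 0 + j4.028 Ω
Step 3 — Series combination: Z_total = R + L = 150 + j4.028 Ω = 150.1∠1.5° Ω.
Step 4 — Power factor: PF = cos(φ) = Re(Z)/|Z| = 150/150.054 = 0.9996.
Step 5 — Type: Im(Z) = 4.028 ⇒ lagging (phase φ = 1.5°).

PF = 0.9996 (lagging, φ = 1.5°)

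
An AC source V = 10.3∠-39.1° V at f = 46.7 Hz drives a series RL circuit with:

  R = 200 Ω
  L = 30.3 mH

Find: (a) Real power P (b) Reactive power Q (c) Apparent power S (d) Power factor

Step 1 — Angular frequency: ω = 2π·f = 2π·46.7 = 293.4 rad/s.
Step 2 — Component impedances:
  R: Z = R = 200 Ω
  L: Z = jωL = j·293.4·0.0303 = 0 + j8.891 Ω
Step 3 — Series combination: Z_total = R + L = 200 + j8.891 Ω = 200.2∠2.5° Ω.
Step 4 — Source phasor: V = 10.3∠-39.1° V = 7.993 - j6.496 V.
Step 5 — Current: I = V / Z = 0.03845 - j0.03419 A = 0.05145∠-41.6° A.
Step 6 — Complex power: S = V·I* = 0.5294 + j0.02353 VA.
Step 7 — Real power: P = Re(S) = 0.5294 W.
Step 8 — Reactive power: Q = Im(S) = 0.02353 VAR.
Step 9 — Apparent power: |S| = 0.5299 VA.
Step 10 — Power factor: PF = P/|S| = 0.999 (lagging).

(a) P = 0.5294 W  (b) Q = 0.02353 VAR  (c) S = 0.5299 VA  (d) PF = 0.999 (lagging)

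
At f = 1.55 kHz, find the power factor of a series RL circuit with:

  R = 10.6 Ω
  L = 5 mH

Step 1 — Angular frequency: ω = 2π·f = 2π·1550 = 9739 rad/s.
Step 2 — Component impedances:
  R: Z = R = 10.6 Ω
  L: Z = jωL = j·9739·0.005 = 0 + j48.69 Ω
Step 3 — Series combination: Z_total = R + L = 10.6 + j48.69 Ω = 49.84∠77.7° Ω.
Step 4 — Power factor: PF = cos(φ) = Re(Z)/|Z| = 10.6/49.84 = 0.2127.
Step 5 — Type: Im(Z) = 48.69 ⇒ lagging (phase φ = 77.7°).

PF = 0.2127 (lagging, φ = 77.7°)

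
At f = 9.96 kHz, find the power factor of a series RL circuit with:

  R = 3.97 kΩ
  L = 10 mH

Step 1 — Angular frequency: ω = 2π·f = 2π·9960 = 6.258e+04 rad/s.
Step 2 — Component impedances:
  R: Z = R = 3970 Ω
  L: Z = jωL = j·6.258e+04·0.01 = 0 + j625.8 Ω
Step 3 — Series combination: Z_total = R + L = 3970 + j625.8 Ω = 4019∠9.0° Ω.
Step 4 — Power factor: PF = cos(φ) = Re(Z)/|Z| = 3970/4019 = 0.9878.
Step 5 — Type: Im(Z) = 625.8 ⇒ lagging (phase φ = 9.0°).

PF = 0.9878 (lagging, φ = 9.0°)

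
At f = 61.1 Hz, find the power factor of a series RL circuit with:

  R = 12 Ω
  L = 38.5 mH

Step 1 — Angular frequency: ω = 2π·f = 2π·61.1 = 383.9 rad/s.
Step 2 — Component impedances:
  R: Z = R = 12 Ω
  L: Z = jωL = j·383.9·0.0385 = 0 + j14.78 Ω
Step 3 — Series combination: Z_total = R + L = 12 + j14.78 Ω = 19.04∠50.9° Ω.
Step 4 — Power factor: PF = cos(φ) = Re(Z)/|Z| = 12/19.04 = 0.6303.
Step 5 — Type: Im(Z) = 14.78 ⇒ lagging (phase φ = 50.9°).

PF = 0.6303 (lagging, φ = 50.9°)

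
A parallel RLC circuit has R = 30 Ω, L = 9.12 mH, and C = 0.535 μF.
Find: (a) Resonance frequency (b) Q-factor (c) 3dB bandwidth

Step 1 — Resonance: ω₀ = 1/√(LC) = 1/√(0.00912·5.35e-07) = 1.432e+04 rad/s.
Step 2 — f₀ = ω₀/(2π) = 2278 Hz.
Step 3 — Parallel Q: Q = R/(ω₀L) = 30/(1.432e+04·0.00912) = 0.2298.
Step 4 — Bandwidth: Δω = ω₀/Q = 6.231e+04 rad/s; BW = Δω/(2π) = 9916 Hz.

(a) f₀ = 2278 Hz  (b) Q = 0.2298  (c) BW = 9916 Hz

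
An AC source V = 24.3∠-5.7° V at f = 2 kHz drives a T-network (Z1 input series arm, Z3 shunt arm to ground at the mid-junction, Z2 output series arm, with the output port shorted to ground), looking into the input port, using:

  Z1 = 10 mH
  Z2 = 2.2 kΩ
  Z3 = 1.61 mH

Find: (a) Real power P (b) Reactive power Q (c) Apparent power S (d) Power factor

Step 1 — Angular frequency: ω = 2π·f = 2π·2000 = 1.257e+04 rad/s.
Step 2 — Component impedances:
  Z1: Z = jωL = j·1.257e+04·0.01 = 0 + j125.7 Ω
  Z2: Z = R = 2200 Ω
  Z3: Z = jωL = j·1.257e+04·0.00161 = 0 + j20.23 Ω
Step 3 — With the output port shorted to ground, the output series arm Z2 runs from the junction to ground; the shunt arm Z3 also runs from the junction to ground. They appear in parallel: Z3 || Z2 = 0.186 + j20.23 Ω.
Step 4 — Series with input arm Z1: Z_in = Z1 + (Z3 || Z2) = 0.186 + j145.9 Ω = 145.9∠89.9° Ω.
Step 5 — Source phasor: V = 24.3∠-5.7° V = 24.18 - j2.413 V.
Step 6 — Current: I = V / Z = -0.01633 - j0.1658 A = 0.1666∠-95.6° A.
Step 7 — Complex power: S = V·I* = 0.005161 + j4.047 VA.
Step 8 — Real power: P = Re(S) = 0.005161 W.
Step 9 — Reactive power: Q = Im(S) = 4.047 VAR.
Step 10 — Apparent power: |S| = 4.047 VA.
Step 11 — Power factor: PF = P/|S| = 0.001275 (lagging).

(a) P = 0.005161 W  (b) Q = 4.047 VAR  (c) S = 4.047 VA  (d) PF = 0.001275 (lagging)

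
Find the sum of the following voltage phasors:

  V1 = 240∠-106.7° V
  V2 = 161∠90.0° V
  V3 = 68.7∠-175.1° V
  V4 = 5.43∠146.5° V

Step 1 — Convert each phasor to rectangular form:
  V1 = 240·(cos(-106.7°) + j·sin(-106.7°)) = -68.97 - j229.9 V
  V2 = 161·(cos(90.0°) + j·sin(90.0°)) = 0 + j161 V
  V3 = 68.7·(cos(-175.1°) + j·sin(-175.1°)) = -68.45 - j5.868 V
  V4 = 5.43·(cos(146.5°) + j·sin(146.5°)) = -4.528 + j2.997 V
Step 2 — Sum components: V_total = -141.9 - j71.75 V.
Step 3 — Convert to polar: |V_total| = 159 V, ∠V_total = -153.2°.

V_total = 159∠-153.2° V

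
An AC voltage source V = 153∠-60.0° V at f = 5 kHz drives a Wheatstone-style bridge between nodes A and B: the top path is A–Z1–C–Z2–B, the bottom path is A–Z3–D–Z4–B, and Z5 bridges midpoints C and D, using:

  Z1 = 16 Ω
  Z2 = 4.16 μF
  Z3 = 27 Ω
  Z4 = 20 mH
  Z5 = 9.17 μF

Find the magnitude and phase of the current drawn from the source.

Step 1 — Angular frequency: ω = 2π·f = 2π·5000 = 3.142e+04 rad/s.
Step 2 — Component impedances:
  Z1: Z = R = 16 Ω
  Z2: Z = 1/(jωC) = -j/(ω·C) = 0 - j7.652 Ω
  Z3: Z = R = 27 Ω
  Z4: Z = jωL = j·3.142e+04·0.02 = 0 + j628.3 Ω
  Z5: Z = 1/(jωC) = -j/(ω·C) = 0 - j3.471 Ω
Step 3 — Bridge requires nodal analysis (the Z5 bridge couples midpoints C and D, so the two paths cannot be reduced to a simple series/parallel combination). Setting node B to ground and injecting 1 A at node A, the 3-node admittance system at A, C, D solves to V_A = Z_AB = 10.09 - j8.258 Ω = 13.04∠-39.3° Ω.
Step 4 — Source phasor: V = 153∠-60.0° V = 76.5 - j132.5 V.
Step 5 — Ohm's law: I = V / Z_total = (76.5 - j132.5) / (10.09 - j8.258) = 10.98 - j4.147 A.
Step 6 — Convert to polar: |I| = 11.74 A, ∠I = -20.7°.

I = 11.74∠-20.7° A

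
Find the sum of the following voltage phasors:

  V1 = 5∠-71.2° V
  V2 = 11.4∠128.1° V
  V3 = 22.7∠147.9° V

Step 1 — Convert each phasor to rectangular form:
  V1 = 5·(cos(-71.2°) + j·sin(-71.2°)) = 1.611 - j4.733 V
  V2 = 11.4·(cos(128.1°) + j·sin(128.1°)) = -7.034 + j8.971 V
  V3 = 22.7·(cos(147.9°) + j·sin(147.9°)) = -19.23 + j12.06 V
Step 2 — Sum components: V_total = -24.65 + j16.3 V.
Step 3 — Convert to polar: |V_total| = 29.55 V, ∠V_total = 146.5°.

V_total = 29.55∠146.5° V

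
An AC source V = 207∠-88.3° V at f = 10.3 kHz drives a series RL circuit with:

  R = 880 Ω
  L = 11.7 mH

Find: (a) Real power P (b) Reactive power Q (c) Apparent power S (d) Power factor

Step 1 — Angular frequency: ω = 2π·f = 2π·1.03e+04 = 6.472e+04 rad/s.
Step 2 — Component impedances:
  R: Z = R = 880 Ω
  L: Z = jωL = j·6.472e+04·0.0117 = 0 + j757.2 Ω
Step 3 — Series combination: Z_total = R + L = 880 + j757.2 Ω = 1161∠40.7° Ω.
Step 4 — Source phasor: V = 207∠-88.3° V = 6.141 - j206.9 V.
Step 5 — Current: I = V / Z = -0.1122 - j0.1386 A = 0.1783∠-129.0° A.
Step 6 — Complex power: S = V·I* = 27.98 + j24.07 VA.
Step 7 — Real power: P = Re(S) = 27.98 W.
Step 8 — Reactive power: Q = Im(S) = 24.07 VAR.
Step 9 — Apparent power: |S| = 36.91 VA.
Step 10 — Power factor: PF = P/|S| = 0.758 (lagging).

(a) P = 27.98 W  (b) Q = 24.07 VAR  (c) S = 36.91 VA  (d) PF = 0.758 (lagging)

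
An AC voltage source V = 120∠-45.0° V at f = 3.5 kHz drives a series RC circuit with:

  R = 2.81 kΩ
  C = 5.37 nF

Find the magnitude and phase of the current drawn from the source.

Step 1 — Angular frequency: ω = 2π·f = 2π·3500 = 2.199e+04 rad/s.
Step 2 — Component impedances:
  R: Z = R = 2810 Ω
  C: Z = 1/(jωC) = -j/(ω·C) = 0 - j8468 Ω
Step 3 — Series combination: Z_total = R + C = 2810 - j8468 Ω = 8922∠-71.6° Ω.
Step 4 — Source phasor: V = 120∠-45.0° V = 84.85 - j84.85 V.
Step 5 — Ohm's law: I = V / Z_total = (84.85 - j84.85) / (2810 - j8468) = 0.01202 + j0.006031 A.
Step 6 — Convert to polar: |I| = 0.01345 A, ∠I = 26.6°.

I = 0.01345∠26.6° A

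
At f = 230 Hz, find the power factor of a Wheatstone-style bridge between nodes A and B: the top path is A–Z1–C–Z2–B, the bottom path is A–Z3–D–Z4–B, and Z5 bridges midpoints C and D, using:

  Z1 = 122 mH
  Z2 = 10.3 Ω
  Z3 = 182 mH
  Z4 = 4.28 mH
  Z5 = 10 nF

Step 1 — Angular frequency: ω = 2π·f = 2π·230 = 1445 rad/s.
Step 2 — Component impedances:
  Z1: Z = jωL = j·1445·0.122 = 0 + j176.3 Ω
  Z2: Z = R = 10.3 Ω
  Z3: Z = jωL = j·1445·0.182 = 0 + j263 Ω
  Z4: Z = jωL = j·1445·0.00428 = 0 + j6.185 Ω
  Z5: Z = 1/(jωC) = -j/(ω·C) = 0 - j6.92e+04 Ω
Step 3 — Bridge requires nodal analysis (the Z5 bridge couples midpoints C and D, so the two paths cannot be reduced to a simple series/parallel combination). Setting node B to ground and injecting 1 A at node A, the 3-node admittance system at A, C, D solves to V_A = Z_AB = 3.758 + j106.6 Ω = 106.7∠88.0° Ω.
Step 4 — Power factor: PF = cos(φ) = Re(Z)/|Z| = 3.7584/106.69 = 0.03523.
Step 5 — Type: Im(Z) = 106.6 ⇒ lagging (phase φ = 88.0°).

PF = 0.03523 (lagging, φ = 88.0°)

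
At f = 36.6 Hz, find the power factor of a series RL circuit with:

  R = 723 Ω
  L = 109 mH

Step 1 — Angular frequency: ω = 2π·f = 2π·36.6 = 230 rad/s.
Step 2 — Component impedances:
  R: Z = R = 723 Ω
  L: Z = jωL = j·230·0.109 = 0 + j25.07 Ω
Step 3 — Series combination: Z_total = R + L = 723 + j25.07 Ω = 723.4∠2.0° Ω.
Step 4 — Power factor: PF = cos(φ) = Re(Z)/|Z| = 723/723.4 = 0.9994.
Step 5 — Type: Im(Z) = 25.07 ⇒ lagging (phase φ = 2.0°).

PF = 0.9994 (lagging, φ = 2.0°)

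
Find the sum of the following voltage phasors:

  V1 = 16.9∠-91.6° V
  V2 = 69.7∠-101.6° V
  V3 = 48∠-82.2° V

Step 1 — Convert each phasor to rectangular form:
  V1 = 16.9·(cos(-91.6°) + j·sin(-91.6°)) = -0.4719 - j16.89 V
  V2 = 69.7·(cos(-101.6°) + j·sin(-101.6°)) = -14.02 - j68.28 V
  V3 = 48·(cos(-82.2°) + j·sin(-82.2°)) = 6.514 - j47.56 V
Step 2 — Sum components: V_total = -7.973 - j132.7 V.
Step 3 — Convert to polar: |V_total| = 133 V, ∠V_total = -93.4°.

V_total = 133∠-93.4° V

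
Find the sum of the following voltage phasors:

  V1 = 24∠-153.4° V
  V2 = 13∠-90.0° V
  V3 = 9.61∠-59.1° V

Step 1 — Convert each phasor to rectangular form:
  V1 = 24·(cos(-153.4°) + j·sin(-153.4°)) = -21.46 - j10.75 V
  V2 = 13·(cos(-90.0°) + j·sin(-90.0°)) = 0 - j13 V
  V3 = 9.61·(cos(-59.1°) + j·sin(-59.1°)) = 4.935 - j8.246 V
Step 2 — Sum components: V_total = -16.52 - j31.99 V.
Step 3 — Convert to polar: |V_total| = 36.01 V, ∠V_total = -117.3°.

V_total = 36.01∠-117.3° V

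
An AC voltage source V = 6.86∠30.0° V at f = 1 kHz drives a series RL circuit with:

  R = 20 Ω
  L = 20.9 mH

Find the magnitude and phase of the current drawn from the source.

Step 1 — Angular frequency: ω = 2π·f = 2π·1000 = 6283 rad/s.
Step 2 — Component impedances:
  R: Z = R = 20 Ω
  L: Z = jωL = j·6283·0.0209 = 0 + j131.3 Ω
Step 3 — Series combination: Z_total = R + L = 20 + j131.3 Ω = 132.8∠81.3° Ω.
Step 4 — Source phasor: V = 6.86∠30.0° V = 5.941 + j3.43 V.
Step 5 — Ohm's law: I = V / Z_total = (5.941 + j3.43) / (20 + j131.3) = 0.03226 - j0.04033 A.
Step 6 — Convert to polar: |I| = 0.05164 A, ∠I = -51.3°.

I = 0.05164∠-51.3° A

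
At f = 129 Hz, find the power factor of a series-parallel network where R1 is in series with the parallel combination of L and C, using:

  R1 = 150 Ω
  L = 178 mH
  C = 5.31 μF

Step 1 — Angular frequency: ω = 2π·f = 2π·129 = 810.5 rad/s.
Step 2 — Component impedances:
  R1: Z = R = 150 Ω
  L: Z = jωL = j·810.5·0.178 = 0 + j144.3 Ω
  C: Z = 1/(jωC) = -j/(ω·C) = 0 - j232.3 Ω
Step 3 — Parallel branch: L || C = 1/(1/L + 1/C) = 0 + j380.6 Ω.
Step 4 — Series with R1: Z_total = R1 + (L || C) = 150 + j380.6 Ω = 409.1∠68.5° Ω.
Step 5 — Power factor: PF = cos(φ) = Re(Z)/|Z| = 150/409.1 = 0.3667.
Step 6 — Type: Im(Z) = 380.6 ⇒ lagging (phase φ = 68.5°).

PF = 0.3667 (lagging, φ = 68.5°)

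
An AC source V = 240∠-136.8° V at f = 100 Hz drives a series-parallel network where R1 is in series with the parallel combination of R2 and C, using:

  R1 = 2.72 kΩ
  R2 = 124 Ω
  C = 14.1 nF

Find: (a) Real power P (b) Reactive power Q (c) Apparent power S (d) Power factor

Step 1 — Angular frequency: ω = 2π·f = 2π·100 = 628.3 rad/s.
Step 2 — Component impedances:
  R1: Z = R = 2720 Ω
  R2: Z = R = 124 Ω
  C: Z = 1/(jωC) = -j/(ω·C) = 0 - j1.129e+05 Ω
Step 3 — Parallel branch: R2 || C = 1/(1/R2 + 1/C) = 124 - j0.1362 Ω.
Step 4 — Series with R1: Z_total = R1 + (R2 || C) = 2844 - j0.1362 Ω = 2844∠-0.0° Ω.
Step 5 — Source phasor: V = 240∠-136.8° V = -175 - j164.3 V.
Step 6 — Current: I = V / Z = -0.06151 - j0.05777 A = 0.08439∠-136.8° A.
Step 7 — Complex power: S = V·I* = 20.25 - j0.0009701 VA.
Step 8 — Real power: P = Re(S) = 20.25 W.
Step 9 — Reactive power: Q = Im(S) = -0.0009701 VAR.
Step 10 — Apparent power: |S| = 20.25 VA.
Step 11 — Power factor: PF = P/|S| = 1 (leading).

(a) P = 20.25 W  (b) Q = -0.0009701 VAR  (c) S = 20.25 VA  (d) PF = 1 (leading)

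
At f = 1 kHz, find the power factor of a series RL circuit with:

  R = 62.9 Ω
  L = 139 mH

Step 1 — Angular frequency: ω = 2π·f = 2π·1000 = 6283 rad/s.
Step 2 — Component impedances:
  R: Z = R = 62.9 Ω
  L: Z = jωL = j·6283·0.139 = 0 + j873.4 Ω
Step 3 — Series combination: Z_total = R + L = 62.9 + j873.4 Ω = 875.6∠85.9° Ω.
Step 4 — Power factor: PF = cos(φ) = Re(Z)/|Z| = 62.9/875.62 = 0.07183.
Step 5 — Type: Im(Z) = 873.4 ⇒ lagging (phase φ = 85.9°).

PF = 0.07183 (lagging, φ = 85.9°)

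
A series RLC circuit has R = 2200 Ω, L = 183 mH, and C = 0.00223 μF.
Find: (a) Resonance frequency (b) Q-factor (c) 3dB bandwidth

Step 1 — Resonance condition Im(Z)=0 gives ω₀ = 1/√(LC).
Step 2 — ω₀ = 1/√(0.183·2.23e-09) = 4.95e+04 rad/s.
Step 3 — f₀ = ω₀/(2π) = 7878 Hz.
Step 4 — Series Q: Q = ω₀L/R = 4.95e+04·0.183/2200 = 4.118.
Step 5 — 3dB bandwidth: Δω = ω₀/Q = 1.202e+04 rad/s; BW = Δω/(2π) = 1913 Hz.

(a) f₀ = 7878 Hz  (b) Q = 4.118  (c) BW = 1913 Hz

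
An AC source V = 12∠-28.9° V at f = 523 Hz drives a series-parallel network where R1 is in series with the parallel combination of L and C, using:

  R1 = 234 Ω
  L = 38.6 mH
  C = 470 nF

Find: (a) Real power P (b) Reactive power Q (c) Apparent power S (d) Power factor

Step 1 — Angular frequency: ω = 2π·f = 2π·523 = 3286 rad/s.
Step 2 — Component impedances:
  R1: Z = R = 234 Ω
  L: Z = jωL = j·3286·0.0386 = 0 + j126.8 Ω
  C: Z = 1/(jωC) = -j/(ω·C) = 0 - j647.5 Ω
Step 3 — Parallel branch: L || C = 1/(1/L + 1/C) = 0 + j157.7 Ω.
Step 4 — Series with R1: Z_total = R1 + (L || C) = 234 + j157.7 Ω = 282.2∠34.0° Ω.
Step 5 — Source phasor: V = 12∠-28.9° V = 10.51 - j5.799 V.
Step 6 — Current: I = V / Z = 0.01938 - j0.03785 A = 0.04252∠-62.9° A.
Step 7 — Complex power: S = V·I* = 0.4231 + j0.2852 VA.
Step 8 — Real power: P = Re(S) = 0.4231 W.
Step 9 — Reactive power: Q = Im(S) = 0.2852 VAR.
Step 10 — Apparent power: |S| = 0.5103 VA.
Step 11 — Power factor: PF = P/|S| = 0.8292 (lagging).

(a) P = 0.4231 W  (b) Q = 0.2852 VAR  (c) S = 0.5103 VA  (d) PF = 0.8292 (lagging)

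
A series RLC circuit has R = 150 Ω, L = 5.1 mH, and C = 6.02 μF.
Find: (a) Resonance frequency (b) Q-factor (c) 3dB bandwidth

Step 1 — Resonance: ω₀ = 1/√(LC) = 1/√(0.0051·6.02e-06) = 5707 rad/s.
Step 2 — f₀ = ω₀/(2π) = 908.3 Hz.
Step 3 — Series Q: Q = ω₀L/R = 5707·0.0051/150 = 0.194.
Step 4 — Bandwidth: Δω = ω₀/Q = 2.941e+04 rad/s; BW = Δω/(2π) = 4681 Hz.

(a) f₀ = 908.3 Hz  (b) Q = 0.194  (c) BW = 4681 Hz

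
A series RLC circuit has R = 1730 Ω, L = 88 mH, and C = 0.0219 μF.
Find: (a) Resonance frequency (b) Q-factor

Step 1 — Resonance condition Im(Z)=0 gives ω₀ = 1/√(LC).
Step 2 — ω₀ = 1/√(0.088·2.19e-08) = 2.278e+04 rad/s.
Step 3 — f₀ = ω₀/(2π) = 3625 Hz.
Step 4 — Series Q: Q = ω₀L/R = 2.278e+04·0.088/1730 = 1.159.

(a) f₀ = 3625 Hz  (b) Q = 1.159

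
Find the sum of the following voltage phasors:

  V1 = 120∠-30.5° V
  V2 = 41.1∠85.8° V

Step 1 — Convert each phasor to rectangular form:
  V1 = 120·(cos(-30.5°) + j·sin(-30.5°)) = 103.4 - j60.9 V
  V2 = 41.1·(cos(85.8°) + j·sin(85.8°)) = 3.01 + j40.99 V
Step 2 — Sum components: V_total = 106.4 - j19.91 V.
Step 3 — Convert to polar: |V_total| = 108.3 V, ∠V_total = -10.6°.

V_total = 108.3∠-10.6° V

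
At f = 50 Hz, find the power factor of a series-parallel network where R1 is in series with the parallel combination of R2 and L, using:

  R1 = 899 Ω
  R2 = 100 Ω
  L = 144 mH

Step 1 — Angular frequency: ω = 2π·f = 2π·50 = 314.2 rad/s.
Step 2 — Component impedances:
  R1: Z = R = 899 Ω
  R2: Z = R = 100 Ω
  L: Z = jωL = j·314.2·0.144 = 0 + j45.24 Ω
Step 3 — Parallel branch: R2 || L = 1/(1/R2 + 1/L) = 16.99 + j37.55 Ω.
Step 4 — Series with R1: Z_total = R1 + (R2 || L) = 916 + j37.55 Ω = 916.8∠2.3° Ω.
Step 5 — Power factor: PF = cos(φ) = Re(Z)/|Z| = 915.99/916.76 = 0.9992.
Step 6 — Type: Im(Z) = 37.55 ⇒ lagging (phase φ = 2.3°).

PF = 0.9992 (lagging, φ = 2.3°)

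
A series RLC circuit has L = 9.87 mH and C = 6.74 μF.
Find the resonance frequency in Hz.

Step 1 — Resonance condition Im(Z)=0 gives ω₀ = 1/√(LC).
Step 2 — ω₀ = 1/√(0.00987·6.74e-06) = 3877 rad/s.
Step 3 — f₀ = ω₀/(2π) = 617.1 Hz.

f₀ = 617.1 Hz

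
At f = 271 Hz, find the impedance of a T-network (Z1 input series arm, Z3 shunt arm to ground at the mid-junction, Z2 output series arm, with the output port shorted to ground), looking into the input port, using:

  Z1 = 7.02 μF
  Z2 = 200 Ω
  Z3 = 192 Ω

Step 1 — Angular frequency: ω = 2π·f = 2π·271 = 1703 rad/s.
Step 2 — Component impedances:
  Z1: Z = 1/(jωC) = -j/(ω·C) = 0 - j83.66 Ω
  Z2: Z = R = 200 Ω
  Z3: Z = R = 192 Ω
Step 3 — With the output port shorted to ground, the output series arm Z2 runs from the junction to ground; the shunt arm Z3 also runs from the junction to ground. They appear in parallel: Z3 || Z2 = 97.96 Ω.
Step 4 — Series with input arm Z1: Z_in = Z1 + (Z3 || Z2) = 97.96 - j83.66 Ω = 128.8∠-40.5° Ω.

Z = 97.96 - j83.66 Ω = 128.8∠-40.5° Ω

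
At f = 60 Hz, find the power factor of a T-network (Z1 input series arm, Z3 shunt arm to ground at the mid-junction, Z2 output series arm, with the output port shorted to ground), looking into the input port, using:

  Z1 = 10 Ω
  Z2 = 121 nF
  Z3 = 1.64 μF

Step 1 — Angular frequency: ω = 2π·f = 2π·60 = 377 rad/s.
Step 2 — Component impedances:
  Z1: Z = R = 10 Ω
  Z2: Z = 1/(jωC) = -j/(ω·C) = 0 - j2.192e+04 Ω
  Z3: Z = 1/(jωC) = -j/(ω·C) = 0 - j1617 Ω
Step 3 — With the output port shorted to ground, the output series arm Z2 runs from the junction to ground; the shunt arm Z3 also runs from the junction to ground. They appear in parallel: Z3 || Z2 = 0 - j1506 Ω.
Step 4 — Series with input arm Z1: Z_in = Z1 + (Z3 || Z2) = 10 - j1506 Ω = 1506∠-89.6° Ω.
Step 5 — Power factor: PF = cos(φ) = Re(Z)/|Z| = 10/1506.3 = 0.006639.
Step 6 — Type: Im(Z) = -1506 ⇒ leading (phase φ = -89.6°).

PF = 0.006639 (leading, φ = -89.6°)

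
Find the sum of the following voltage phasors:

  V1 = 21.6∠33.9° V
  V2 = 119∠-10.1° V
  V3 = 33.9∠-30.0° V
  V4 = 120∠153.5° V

Step 1 — Convert each phasor to rectangular form:
  V1 = 21.6·(cos(33.9°) + j·sin(33.9°)) = 17.93 + j12.05 V
  V2 = 119·(cos(-10.1°) + j·sin(-10.1°)) = 117.2 - j20.87 V
  V3 = 33.9·(cos(-30.0°) + j·sin(-30.0°)) = 29.36 - j16.95 V
  V4 = 120·(cos(153.5°) + j·sin(153.5°)) = -107.4 + j53.54 V
Step 2 — Sum components: V_total = 57.05 + j27.77 V.
Step 3 — Convert to polar: |V_total| = 63.45 V, ∠V_total = 26.0°.

V_total = 63.45∠26.0° V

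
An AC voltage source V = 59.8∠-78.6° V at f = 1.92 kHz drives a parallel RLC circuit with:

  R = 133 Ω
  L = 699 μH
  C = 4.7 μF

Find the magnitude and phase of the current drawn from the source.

Step 1 — Angular frequency: ω = 2π·f = 2π·1920 = 1.206e+04 rad/s.
Step 2 — Component impedances:
  R: Z = R = 133 Ω
  L: Z = jωL = j·1.206e+04·0.000699 = 0 + j8.433 Ω
  C: Z = 1/(jωC) = -j/(ω·C) = 0 - j17.64 Ω
Step 3 — Parallel combination: 1/Z_total = 1/R + 1/L + 1/C; Z_total = 1.934 + j15.92 Ω = 16.04∠83.1° Ω.
Step 4 — Source phasor: V = 59.8∠-78.6° V = 11.82 - j58.62 V.
Step 5 — Ohm's law: I = V / Z_total = (11.82 - j58.62) / (1.934 + j15.92) = -3.539 - j1.172 A.
Step 6 — Convert to polar: |I| = 3.728 A, ∠I = -161.7°.

I = 3.728∠-161.7° A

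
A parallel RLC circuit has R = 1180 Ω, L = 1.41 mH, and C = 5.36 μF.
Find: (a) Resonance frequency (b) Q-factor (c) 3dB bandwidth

Step 1 — Resonance: ω₀ = 1/√(LC) = 1/√(0.00141·5.36e-06) = 1.15e+04 rad/s.
Step 2 — f₀ = ω₀/(2π) = 1831 Hz.
Step 3 — Parallel Q: Q = R/(ω₀L) = 1180/(1.15e+04·0.00141) = 72.75.
Step 4 — Bandwidth: Δω = ω₀/Q = 158.1 rad/s; BW = Δω/(2π) = 25.16 Hz.

(a) f₀ = 1831 Hz  (b) Q = 72.75  (c) BW = 25.16 Hz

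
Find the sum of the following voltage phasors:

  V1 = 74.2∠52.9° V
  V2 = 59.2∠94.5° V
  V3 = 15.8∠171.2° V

Step 1 — Convert each phasor to rectangular form:
  V1 = 74.2·(cos(52.9°) + j·sin(52.9°)) = 44.76 + j59.18 V
  V2 = 59.2·(cos(94.5°) + j·sin(94.5°)) = -4.645 + j59.02 V
  V3 = 15.8·(cos(171.2°) + j·sin(171.2°)) = -15.61 + j2.417 V
Step 2 — Sum components: V_total = 24.5 + j120.6 V.
Step 3 — Convert to polar: |V_total| = 123.1 V, ∠V_total = 78.5°.

V_total = 123.1∠78.5° V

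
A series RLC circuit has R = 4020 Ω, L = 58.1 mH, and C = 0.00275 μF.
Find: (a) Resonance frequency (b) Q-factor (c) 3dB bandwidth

Step 1 — Resonance condition Im(Z)=0 gives ω₀ = 1/√(LC).
Step 2 — ω₀ = 1/√(0.0581·2.75e-09) = 7.911e+04 rad/s.
Step 3 — f₀ = ω₀/(2π) = 1.259e+04 Hz.
Step 4 — Series Q: Q = ω₀L/R = 7.911e+04·0.0581/4020 = 1.143.
Step 5 — 3dB bandwidth: Δω = ω₀/Q = 6.919e+04 rad/s; BW = Δω/(2π) = 1.101e+04 Hz.

(a) f₀ = 1.259e+04 Hz  (b) Q = 1.143  (c) BW = 1.101e+04 Hz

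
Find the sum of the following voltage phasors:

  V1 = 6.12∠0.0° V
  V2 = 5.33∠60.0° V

Step 1 — Convert each phasor to rectangular form:
  V1 = 6.12·(cos(0.0°) + j·sin(0.0°)) = 6.12 V
  V2 = 5.33·(cos(60.0°) + j·sin(60.0°)) = 2.665 + j4.616 V
Step 2 — Sum components: V_total = 8.785 + j4.616 V.
Step 3 — Convert to polar: |V_total| = 9.924 V, ∠V_total = 27.7°.

V_total = 9.924∠27.7° V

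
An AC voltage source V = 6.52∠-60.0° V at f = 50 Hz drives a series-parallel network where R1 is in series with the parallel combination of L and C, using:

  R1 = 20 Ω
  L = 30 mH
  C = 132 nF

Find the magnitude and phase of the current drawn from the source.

Step 1 — Angular frequency: ω = 2π·f = 2π·50 = 314.2 rad/s.
Step 2 — Component impedances:
  R1: Z = R = 20 Ω
  L: Z = jωL = j·314.2·0.03 = 0 + j9.425 Ω
  C: Z = 1/(jωC) = -j/(ω·C) = 0 - j2.411e+04 Ω
Step 3 — Parallel branch: L || C = 1/(1/L + 1/C) = 0 + j9.428 Ω.
Step 4 — Series with R1: Z_total = R1 + (L || C) = 20 + j9.428 Ω = 22.11∠25.2° Ω.
Step 5 — Source phasor: V = 6.52∠-60.0° V = 3.26 - j5.646 V.
Step 6 — Ohm's law: I = V / Z_total = (3.26 - j5.646) / (20 + j9.428) = 0.02447 - j0.2939 A.
Step 7 — Convert to polar: |I| = 0.2949 A, ∠I = -85.2°.

I = 0.2949∠-85.2° A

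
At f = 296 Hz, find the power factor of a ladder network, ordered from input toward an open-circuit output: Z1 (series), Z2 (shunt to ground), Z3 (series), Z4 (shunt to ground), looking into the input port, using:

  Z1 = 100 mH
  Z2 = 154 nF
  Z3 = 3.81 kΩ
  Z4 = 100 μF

Step 1 — Angular frequency: ω = 2π·f = 2π·296 = 1860 rad/s.
Step 2 — Component impedances:
  Z1: Z = jωL = j·1860·0.1 = 0 + j186 Ω
  Z2: Z = 1/(jωC) = -j/(ω·C) = 0 - j3491 Ω
  Z3: Z = R = 3810 Ω
  Z4: Z = 1/(jωC) = -j/(ω·C) = 0 - j5.377 Ω
Step 3 — Ladder network (open output): work backward from the far end, alternating series and parallel combinations. Z_in = 1737 - j1712 Ω = 2438∠-44.6° Ω.
Step 4 — Power factor: PF = cos(φ) = Re(Z)/|Z| = 1736.66/2438.33 = 0.7122.
Step 5 — Type: Im(Z) = -1712 ⇒ leading (phase φ = -44.6°).

PF = 0.7122 (leading, φ = -44.6°)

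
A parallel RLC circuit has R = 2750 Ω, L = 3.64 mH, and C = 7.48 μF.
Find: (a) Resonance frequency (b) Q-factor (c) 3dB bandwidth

Step 1 — Resonance: ω₀ = 1/√(LC) = 1/√(0.00364·7.48e-06) = 6060 rad/s.
Step 2 — f₀ = ω₀/(2π) = 964.5 Hz.
Step 3 — Parallel Q: Q = R/(ω₀L) = 2750/(6060·0.00364) = 124.7.
Step 4 — Bandwidth: Δω = ω₀/Q = 48.61 rad/s; BW = Δω/(2π) = 7.737 Hz.

(a) f₀ = 964.5 Hz  (b) Q = 124.7  (c) BW = 7.737 Hz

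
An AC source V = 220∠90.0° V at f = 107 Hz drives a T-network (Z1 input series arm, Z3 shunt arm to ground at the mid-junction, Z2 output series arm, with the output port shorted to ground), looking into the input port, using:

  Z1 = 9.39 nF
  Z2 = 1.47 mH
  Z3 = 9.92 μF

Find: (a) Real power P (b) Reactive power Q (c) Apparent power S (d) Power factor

Step 1 — Angular frequency: ω = 2π·f = 2π·107 = 672.3 rad/s.
Step 2 — Component impedances:
  Z1: Z = 1/(jωC) = -j/(ω·C) = 0 - j1.584e+05 Ω
  Z2: Z = jωL = j·672.3·0.00147 = 0 + j0.9883 Ω
  Z3: Z = 1/(jωC) = -j/(ω·C) = 0 - j149.9 Ω
Step 3 — With the output port shorted to ground, the output series arm Z2 runs from the junction to ground; the shunt arm Z3 also runs from the junction to ground. They appear in parallel: Z3 || Z2 = 0 + j0.9948 Ω.
Step 4 — Series with input arm Z1: Z_in = Z1 + (Z3 || Z2) = 0 - j1.584e+05 Ω = 1.584e+05∠-90.0° Ω.
Step 5 — Source phasor: V = 220∠90.0° V = 0 + j220 V.
Step 6 — Current: I = V / Z = -0.001389 A = 0.001389∠180.0° A.
Step 7 — Complex power: S = V·I* = 0 - j0.3055 VA.
Step 8 — Real power: P = Re(S) = 0 W.
Step 9 — Reactive power: Q = Im(S) = -0.3055 VAR.
Step 10 — Apparent power: |S| = 0.3055 VA.
Step 11 — Power factor: PF = P/|S| = 0 (leading).

(a) P = 0 W  (b) Q = -0.3055 VAR  (c) S = 0.3055 VA  (d) PF = 0 (leading)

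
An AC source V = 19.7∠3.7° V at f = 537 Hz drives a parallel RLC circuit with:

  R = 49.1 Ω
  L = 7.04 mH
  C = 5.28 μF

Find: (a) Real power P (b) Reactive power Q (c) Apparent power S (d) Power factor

Step 1 — Angular frequency: ω = 2π·f = 2π·537 = 3374 rad/s.
Step 2 — Component impedances:
  R: Z = R = 49.1 Ω
  L: Z = jωL = j·3374·0.00704 = 0 + j23.75 Ω
  C: Z = 1/(jωC) = -j/(ω·C) = 0 - j56.13 Ω
Step 3 — Parallel combination: 1/Z_total = 1/R + 1/L + 1/C; Z_total = 20.28 + j24.17 Ω = 31.55∠50.0° Ω.
Step 4 — Source phasor: V = 19.7∠3.7° V = 19.66 + j1.271 V.
Step 5 — Current: I = V / Z = 0.4313 - j0.4515 A = 0.6244∠-46.3° A.
Step 6 — Complex power: S = V·I* = 7.904 + j9.424 VA.
Step 7 — Real power: P = Re(S) = 7.904 W.
Step 8 — Reactive power: Q = Im(S) = 9.424 VAR.
Step 9 — Apparent power: |S| = 12.3 VA.
Step 10 — Power factor: PF = P/|S| = 0.6426 (lagging).

(a) P = 7.904 W  (b) Q = 9.424 VAR  (c) S = 12.3 VA  (d) PF = 0.6426 (lagging)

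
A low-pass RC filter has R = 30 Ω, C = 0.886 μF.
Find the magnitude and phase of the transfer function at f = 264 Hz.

Step 1 — Angular frequency: ω = 2π·264 = 1659 rad/s.
Step 2 — Transfer function: H(jω) = 1/(1 + jωRC).
Step 3 — Denominator: 1 + jωRC = 1 + j·1659·30·8.86e-07 = 1 + j0.04409.
Step 4 — H = 0.9981 - j0.044.
Step 5 — Magnitude: |H| = 0.999 (-0.0 dB); phase: φ = -2.5°.

|H| = 0.999 (-0.0 dB), φ = -2.5°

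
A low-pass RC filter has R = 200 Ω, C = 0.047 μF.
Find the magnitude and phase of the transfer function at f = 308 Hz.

Step 1 — Angular frequency: ω = 2π·308 = 1935 rad/s.
Step 2 — Transfer function: H(jω) = 1/(1 + jωRC).
Step 3 — Denominator: 1 + jωRC = 1 + j·1935·200·4.7e-08 = 1 + j0.01819.
Step 4 — H = 0.9997 - j0.01819.
Step 5 — Magnitude: |H| = 0.9998 (-0.0 dB); phase: φ = -1.0°.

|H| = 0.9998 (-0.0 dB), φ = -1.0°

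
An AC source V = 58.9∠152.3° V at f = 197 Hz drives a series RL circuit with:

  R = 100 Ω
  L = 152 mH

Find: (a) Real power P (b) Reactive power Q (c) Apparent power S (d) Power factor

Step 1 — Angular frequency: ω = 2π·f = 2π·197 = 1238 rad/s.
Step 2 — Component impedances:
  R: Z = R = 100 Ω
  L: Z = jωL = j·1238·0.152 = 0 + j188.1 Ω
Step 3 — Series combination: Z_total = R + L = 100 + j188.1 Ω = 213.1∠62.0° Ω.
Step 4 — Source phasor: V = 58.9∠152.3° V = -52.15 + j27.38 V.
Step 5 — Current: I = V / Z = -0.001404 + j0.2764 A = 0.2764∠90.3° A.
Step 6 — Complex power: S = V·I* = 7.642 + j14.38 VA.
Step 7 — Real power: P = Re(S) = 7.642 W.
Step 8 — Reactive power: Q = Im(S) = 14.38 VAR.
Step 9 — Apparent power: |S| = 16.28 VA.
Step 10 — Power factor: PF = P/|S| = 0.4693 (lagging).

(a) P = 7.642 W  (b) Q = 14.38 VAR  (c) S = 16.28 VA  (d) PF = 0.4693 (lagging)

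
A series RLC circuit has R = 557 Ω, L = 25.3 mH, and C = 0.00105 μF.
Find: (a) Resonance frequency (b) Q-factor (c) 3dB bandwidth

Step 1 — Resonance: ω₀ = 1/√(LC) = 1/√(0.0253·1.05e-09) = 1.94e+05 rad/s.
Step 2 — f₀ = ω₀/(2π) = 3.088e+04 Hz.
Step 3 — Series Q: Q = ω₀L/R = 1.94e+05·0.0253/557 = 8.813.
Step 4 — Bandwidth: Δω = ω₀/Q = 2.202e+04 rad/s; BW = Δω/(2π) = 3504 Hz.

(a) f₀ = 3.088e+04 Hz  (b) Q = 8.813  (c) BW = 3504 Hz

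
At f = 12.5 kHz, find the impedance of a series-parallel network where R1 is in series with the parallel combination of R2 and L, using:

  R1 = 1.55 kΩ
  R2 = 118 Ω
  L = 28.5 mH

Step 1 — Angular frequency: ω = 2π·f = 2π·1.25e+04 = 7.854e+04 rad/s.
Step 2 — Component impedances:
  R1: Z = R = 1550 Ω
  R2: Z = R = 118 Ω
  L: Z = jωL = j·7.854e+04·0.0285 = 0 + j2238 Ω
Step 3 — Parallel branch: R2 || L = 1/(1/R2 + 1/L) = 117.7 + j6.203 Ω.
Step 4 — Series with R1: Z_total = R1 + (R2 || L) = 1668 + j6.203 Ω = 1668∠0.2° Ω.

Z = 1668 + j6.203 Ω = 1668∠0.2° Ω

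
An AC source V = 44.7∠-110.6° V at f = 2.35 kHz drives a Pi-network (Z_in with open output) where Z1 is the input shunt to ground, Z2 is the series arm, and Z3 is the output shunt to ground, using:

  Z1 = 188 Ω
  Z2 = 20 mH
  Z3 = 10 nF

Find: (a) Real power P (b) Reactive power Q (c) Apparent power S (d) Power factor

Step 1 — Angular frequency: ω = 2π·f = 2π·2350 = 1.477e+04 rad/s.
Step 2 — Component impedances:
  Z1: Z = R = 188 Ω
  Z2: Z = jωL = j·1.477e+04·0.02 = 0 + j295.3 Ω
  Z3: Z = 1/(jωC) = -j/(ω·C) = 0 - j6773 Ω
Step 3 — With open output, the series arm Z2 and the output shunt Z3 appear in series to ground: Z2 + Z3 = 0 - j6477 Ω.
Step 4 — Parallel with input shunt Z1: Z_in = Z1 || (Z2 + Z3) = 187.8 - j5.452 Ω = 187.9∠-1.7° Ω.
Step 5 — Source phasor: V = 44.7∠-110.6° V = -15.73 - j41.84 V.
Step 6 — Current: I = V / Z = -0.0772 - j0.225 A = 0.2379∠-108.9° A.
Step 7 — Complex power: S = V·I* = 10.63 - j0.3085 VA.
Step 8 — Real power: P = Re(S) = 10.63 W.
Step 9 — Reactive power: Q = Im(S) = -0.3085 VAR.
Step 10 — Apparent power: |S| = 10.63 VA.
Step 11 — Power factor: PF = P/|S| = 0.9996 (leading).

(a) P = 10.63 W  (b) Q = -0.3085 VAR  (c) S = 10.63 VA  (d) PF = 0.9996 (leading)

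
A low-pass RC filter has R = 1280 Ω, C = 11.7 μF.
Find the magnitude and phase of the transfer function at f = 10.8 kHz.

Step 1 — Angular frequency: ω = 2π·1.08e+04 = 6.786e+04 rad/s.
Step 2 — Transfer function: H(jω) = 1/(1 + jωRC).
Step 3 — Denominator: 1 + jωRC = 1 + j·6.786e+04·1280·1.17e-05 = 1 + j1016.
Step 4 — H = 9.683e-07 - j0.000984.
Step 5 — Magnitude: |H| = 0.000984 (-60.1 dB); phase: φ = -89.9°.

|H| = 0.000984 (-60.1 dB), φ = -89.9°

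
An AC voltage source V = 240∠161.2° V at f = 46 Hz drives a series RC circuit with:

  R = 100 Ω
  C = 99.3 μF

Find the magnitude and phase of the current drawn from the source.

Step 1 — Angular frequency: ω = 2π·f = 2π·46 = 289 rad/s.
Step 2 — Component impedances:
  R: Z = R = 100 Ω
  C: Z = 1/(jωC) = -j/(ω·C) = 0 - j34.84 Ω
Step 3 — Series combination: Z_total = R + C = 100 - j34.84 Ω = 105.9∠-19.2° Ω.
Step 4 — Source phasor: V = 240∠161.2° V = -227.2 + j77.34 V.
Step 5 — Ohm's law: I = V / Z_total = (-227.2 + j77.34) / (100 - j34.84) = -2.266 - j0.01621 A.
Step 6 — Convert to polar: |I| = 2.266 A, ∠I = -179.6°.

I = 2.266∠-179.6° A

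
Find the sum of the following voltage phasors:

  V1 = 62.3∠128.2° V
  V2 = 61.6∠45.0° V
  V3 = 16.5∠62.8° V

Step 1 — Convert each phasor to rectangular form:
  V1 = 62.3·(cos(128.2°) + j·sin(128.2°)) = -38.53 + j48.96 V
  V2 = 61.6·(cos(45.0°) + j·sin(45.0°)) = 43.56 + j43.56 V
  V3 = 16.5·(cos(62.8°) + j·sin(62.8°)) = 7.542 + j14.68 V
Step 2 — Sum components: V_total = 12.57 + j107.2 V.
Step 3 — Convert to polar: |V_total| = 107.9 V, ∠V_total = 83.3°.

V_total = 107.9∠83.3° V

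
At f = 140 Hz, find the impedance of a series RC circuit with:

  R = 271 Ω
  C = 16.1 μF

Step 1 — Angular frequency: ω = 2π·f = 2π·140 = 879.6 rad/s.
Step 2 — Component impedances:
  R: Z = R = 271 Ω
  C: Z = 1/(jωC) = -j/(ω·C) = 0 - j70.61 Ω
Step 3 — Series combination: Z_total = R + C = 271 - j70.61 Ω = 280∠-14.6° Ω.

Z = 271 - j70.61 Ω = 280∠-14.6° Ω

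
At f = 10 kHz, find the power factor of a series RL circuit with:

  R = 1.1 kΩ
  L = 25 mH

Step 1 — Angular frequency: ω = 2π·f = 2π·1e+04 = 6.283e+04 rad/s.
Step 2 — Component impedances:
  R: Z = R = 1100 Ω
  L: Z = jωL = j·6.283e+04·0.025 = 0 + j1571 Ω
Step 3 — Series combination: Z_total = R + L = 1100 + j1571 Ω = 1918∠55.0° Ω.
Step 4 — Power factor: PF = cos(φ) = Re(Z)/|Z| = 1100/1917.7 = 0.5736.
Step 5 — Type: Im(Z) = 1571 ⇒ lagging (phase φ = 55.0°).

PF = 0.5736 (lagging, φ = 55.0°)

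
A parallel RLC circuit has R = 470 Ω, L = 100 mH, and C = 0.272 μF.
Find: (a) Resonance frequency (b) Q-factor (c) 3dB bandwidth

Step 1 — Resonance: ω₀ = 1/√(LC) = 1/√(0.1·2.72e-07) = 6063 rad/s.
Step 2 — f₀ = ω₀/(2π) = 965 Hz.
Step 3 — Parallel Q: Q = R/(ω₀L) = 470/(6063·0.1) = 0.7751.
Step 4 — Bandwidth: Δω = ω₀/Q = 7822 rad/s; BW = Δω/(2π) = 1245 Hz.

(a) f₀ = 965 Hz  (b) Q = 0.7751  (c) BW = 1245 Hz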